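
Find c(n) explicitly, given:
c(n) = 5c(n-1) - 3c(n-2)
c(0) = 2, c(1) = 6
Characteristic equation: x² - 5x + 3 = 0.
Discriminant Δ = (5)² + 4·(-3) = 13.
Roots r₁,₂ = (5 ± √13)/2, so r₁ = \frac{\sqrt{13}}{2} + \frac{5}{2}, r₂ = \frac{5}{2} - \frac{\sqrt{13}}{2}.
General solution: c(n) = A·r₁^n + B·r₂^n.
From the initial conditions, A + B = 2 and r₁A + r₂B = 6.
Since r₁ - r₂ = √13: A = (6 - (2)r₂)/√13 = \frac{\sqrt{13}}{13} + 1, and B = 2 - A = 1 - \frac{\sqrt{13}}{13}.
So c(n) = \left(\frac{\sqrt{13}}{13} + 1\right)\left(\frac{\sqrt{13}}{2} + \frac{5}{2}\right)^n + \left(1 - \frac{\sqrt{13}}{13}\right)\left(\frac{5}{2} - \frac{\sqrt{13}}{2}\right)^n.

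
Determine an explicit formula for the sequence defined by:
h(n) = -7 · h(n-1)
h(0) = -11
Pure geometric recurrence with ratio -7.
By induction h(n) = h(0) · (-7)^n = - 11 \left(-7\right)^{n}.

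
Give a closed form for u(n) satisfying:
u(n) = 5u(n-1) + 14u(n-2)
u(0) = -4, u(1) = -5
Characteristic equation: x² - 5x - 14 = 0, which factors as (x - (7))(x - (-2)) = 0.
Roots r₁ = 7, r₂ = -2 (distinct).
General solution: u(n) = A·(7)^n + B·(-2)^n.
From u(0) = -4: A + B = -4.
From u(1) = -5: 7A - 2B = -5.
Solving: A = - \frac{13}{9}, B = - \frac{23}{9}.
So u(n) = - \frac{23 \left(-2\right)^{n}}{9} - \frac{13 \cdot 7^{n}}{9}.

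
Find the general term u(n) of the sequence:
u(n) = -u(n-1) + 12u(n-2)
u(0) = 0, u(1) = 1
Characteristic equation: x² + x - 12 = 0, which factors as (x - (-4))(x - (3)) = 0.
Roots r₁ = -4, r₂ = 3 (distinct).
General solution: u(n) = A·(-4)^n + B·(3)^n.
From u(0) = 0: A + B = 0.
From u(1) = 1: -4A + 3B = 1.
Solving: A = - \frac{1}{7}, B = \frac{1}{7}.
So u(n) = - \frac{\left(-4\right)^{n}}{7} + \frac{3^{n}}{7}.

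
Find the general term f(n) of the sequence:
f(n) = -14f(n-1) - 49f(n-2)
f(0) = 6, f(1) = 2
Characteristic equation: x² + 14x + 49 = 0, which is (x - (-7))².
Repeated root r = -7.
General solution: f(n) = (A + Bn)·(-7)^n.
From f(0) = 6: A = 6.
From f(1) = 2: (A + B)·(-7) = 2 ⇒ B = - \frac{44}{7}.
So f(n) = \left(6 - \frac{44 n}{7}\right) \cdot (-7)^n.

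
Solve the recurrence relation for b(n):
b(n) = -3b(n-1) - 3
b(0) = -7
First-order linear non-homogeneous.
Homogeneous solution: b_h(n) = A·(-3)^n.
Try constant particular solution b_p = K: K = -3K - 3 ⇒ K = - \frac{3}{4}.
General: b(n) = A·(-3)^n - \frac{3}{4}.
Apply b(0) = -7: A - \frac{3}{4} = -7 ⇒ A = - \frac{25}{4}.
So b(n) = - \frac{25 \left(-3\right)^{n}}{4} - \frac{3}{4}.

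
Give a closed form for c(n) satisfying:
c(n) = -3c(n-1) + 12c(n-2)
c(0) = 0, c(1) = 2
Characteristic equation: x² + 3x - 12 = 0.
Discriminant Δ = (-3)² + 4·(12) = 57.
Roots r₁,₂ = (-3 ± √57)/2, so r₁ = - \frac{3}{2} + \frac{\sqrt{57}}{2}, r₂ = - \frac{\sqrt{57}}{2} - \frac{3}{2}.
General solution: c(n) = A·r₁^n + B·r₂^n.
From the initial conditions, A + B = 0 and r₁A + r₂B = 2.
Since r₁ - r₂ = √57: A = (2 - (0)r₂)/√57 = \frac{2 \sqrt{57}}{57}, and B = 0 - A = - \frac{2 \sqrt{57}}{57}.
So c(n) = \left(\frac{2 \sqrt{57}}{57}\right)\left(- \frac{3}{2} + \frac{\sqrt{57}}{2}\right)^n + \left(- \frac{2 \sqrt{57}}{57}\right)\left(- \frac{\sqrt{57}}{2} - \frac{3}{2}\right)^n.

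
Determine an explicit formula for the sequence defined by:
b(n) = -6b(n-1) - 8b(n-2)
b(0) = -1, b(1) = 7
Characteristic equation: x² + 6x + 8 = 0, which factors as (x - (-2))(x - (-4)) = 0.
Roots r₁ = -2, r₂ = -4 (distinct).
General solution: b(n) = A·(-2)^n + B·(-4)^n.
From b(0) = -1: A + B = -1.
From b(1) = 7: -2A - 4B = 7.
Solving: A = \frac{3}{2}, B = - \frac{5}{2}.
So b(n) = \frac{3 \left(-2\right)^{n}}{2} - \frac{5 \left(-4\right)^{n}}{2}.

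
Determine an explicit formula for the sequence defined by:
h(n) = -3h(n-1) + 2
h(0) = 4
First-order linear non-homogeneous.
Homogeneous solution: h_h(n) = A·(-3)^n.
Try constant particular solution h_p = K: K = -3K + 2 ⇒ K = \frac{1}{2}.
General: h(n) = A·(-3)^n + \frac{1}{2}.
Apply h(0) = 4: A + \frac{1}{2} = 4 ⇒ A = \frac{7}{2}.
So h(n) = \frac{7 \left(-3\right)^{n}}{2} + \frac{1}{2}.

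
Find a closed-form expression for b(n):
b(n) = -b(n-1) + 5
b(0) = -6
First-order linear non-homogeneous.
Homogeneous solution: b_h(n) = A·(-1)^n.
Try constant particular solution b_p = K: K = -K + 5 ⇒ K = \frac{5}{2}.
General: b(n) = A·(-1)^n + \frac{5}{2}.
Apply b(0) = -6: A + \frac{5}{2} = -6 ⇒ A = - \frac{17}{2}.
So b(n) = \frac{5}{2} - \frac{17 \left(-1\right)^{n}}{2}.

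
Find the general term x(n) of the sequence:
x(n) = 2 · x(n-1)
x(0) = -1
Pure geometric recurrence with ratio 2.
By induction x(n) = x(0) · (2)^n = - 2^{n}.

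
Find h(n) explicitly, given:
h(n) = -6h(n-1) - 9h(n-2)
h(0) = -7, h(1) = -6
Characteristic equation: x² + 6x + 9 = 0, which is (x - (-3))².
Repeated root r = -3.
General solution: h(n) = (A + Bn)·(-3)^n.
From h(0) = -7: A = -7.
From h(1) = -6: (A + B)·(-3) = -6 ⇒ B = 9.
So h(n) = \left(9 n - 7\right) \cdot (-3)^n.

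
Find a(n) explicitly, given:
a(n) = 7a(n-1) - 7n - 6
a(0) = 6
First-order linear with linear forcing.
Homogeneous solution: a_h(n) = A·(7)^n.
Try particular a_p(n) = pn + q. Substituting:
  pn + q = 7(p(n-1) + q) - 7n - 6.
Matching the n-coefficient: p = 7p - 7 ⇒ p = \frac{7}{6}.
Matching constants: q = -7p + 7q - 6 ⇒ q = \frac{85}{36}.
General: a(n) = A·(7)^n + \frac{7 n}{6} + \frac{85}{36}.
Apply a(0) = 6: A + \frac{85}{36} = 6 ⇒ A = \frac{131}{36}.
So a(n) = \frac{131 \cdot 7^{n}}{36} + \frac{7 n}{6} + \frac{85}{36}.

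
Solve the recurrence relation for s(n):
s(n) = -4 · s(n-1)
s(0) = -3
Pure geometric recurrence with ratio -4.
By induction s(n) = s(0) · (-4)^n = - 3 \left(-4\right)^{n}.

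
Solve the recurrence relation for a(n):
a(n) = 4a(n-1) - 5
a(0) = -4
First-order linear non-homogeneous.
Homogeneous solution: a_h(n) = A·(4)^n.
Try constant particular solution a_p = K: K = 4K - 5 ⇒ K = \frac{5}{3}.
General: a(n) = A·(4)^n + \frac{5}{3}.
Apply a(0) = -4: A + \frac{5}{3} = -4 ⇒ A = - \frac{17}{3}.
So a(n) = \frac{5}{3} - \frac{17 \cdot 4^{n}}{3}.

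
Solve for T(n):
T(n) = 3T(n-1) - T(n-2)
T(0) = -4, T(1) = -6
Characteristic equation: x² - 3x + 1 = 0.
Discriminant Δ = (3)² + 4·(-1) = 5.
Roots r₁,₂ = (3 ± √5)/2, so r₁ = \frac{\sqrt{5}}{2} + \frac{3}{2}, r₂ = \frac{3}{2} - \frac{\sqrt{5}}{2}.
General solution: T(n) = A·r₁^n + B·r₂^n.
From the initial conditions, A + B = -4 and r₁A + r₂B = -6.
Since r₁ - r₂ = √5: A = (-6 - (-4)r₂)/√5 = -2, and B = -4 - A = -2.
So T(n) = \left(-2\right)\left(\frac{\sqrt{5}}{2} + \frac{3}{2}\right)^n + \left(-2\right)\left(\frac{3}{2} - \frac{\sqrt{5}}{2}\right)^n.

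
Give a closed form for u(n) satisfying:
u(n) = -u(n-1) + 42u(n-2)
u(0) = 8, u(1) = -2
Characteristic equation: x² + x - 42 = 0, which factors as (x - (-7))(x - (6)) = 0.
Roots r₁ = -7, r₂ = 6 (distinct).
General solution: u(n) = A·(-7)^n + B·(6)^n.
From u(0) = 8: A + B = 8.
From u(1) = -2: -7A + 6B = -2.
Solving: A = \frac{50}{13}, B = \frac{54}{13}.
So u(n) = \frac{50 \left(-7\right)^{n}}{13} + \frac{54 \cdot 6^{n}}{13}.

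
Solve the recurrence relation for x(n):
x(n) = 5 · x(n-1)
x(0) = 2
Pure geometric recurrence with ratio 5.
By induction x(n) = x(0) · (5)^n = 2 \cdot 5^{n}.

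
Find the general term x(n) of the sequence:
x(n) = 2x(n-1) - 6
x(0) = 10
First-order linear non-homogeneous.
Homogeneous solution: x_h(n) = A·(2)^n.
Try constant particular solution x_p = K: K = 2K - 6 ⇒ K = 6.
General: x(n) = A·(2)^n + 6.
Apply x(0) = 10: A + 6 = 10 ⇒ A = 4.
So x(n) = 4 \cdot 2^{n} + 6.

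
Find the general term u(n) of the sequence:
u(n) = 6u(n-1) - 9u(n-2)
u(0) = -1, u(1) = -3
Characteristic equation: x² - 6x + 9 = 0, which is (x - (3))².
Repeated root r = 3.
General solution: u(n) = (A + Bn)·(3)^n.
From u(0) = -1: A = -1.
From u(1) = -3: (A + B)·(3) = -3 ⇒ B = 0.
So u(n) = \left(-1\right) \cdot (3)^n.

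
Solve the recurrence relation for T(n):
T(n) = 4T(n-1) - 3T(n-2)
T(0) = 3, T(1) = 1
Characteristic equation: x² - 4x + 3 = 0, which factors as (x - (1))(x - (3)) = 0.
Roots r₁ = 1, r₂ = 3 (distinct).
General solution: T(n) = A·(1)^n + B·(3)^n.
From T(0) = 3: A + B = 3.
From T(1) = 1: A + 3B = 1.
Solving: A = 4, B = -1.
So T(n) = 4 - 3^{n}.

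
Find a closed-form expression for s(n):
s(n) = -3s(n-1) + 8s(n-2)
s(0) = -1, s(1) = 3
Characteristic equation: x² + 3x - 8 = 0.
Discriminant Δ = (-3)² + 4·(8) = 41.
Roots r₁,₂ = (-3 ± √41)/2, so r₁ = - \frac{3}{2} + \frac{\sqrt{41}}{2}, r₂ = - \frac{\sqrt{41}}{2} - \frac{3}{2}.
General solution: s(n) = A·r₁^n + B·r₂^n.
From the initial conditions, A + B = -1 and r₁A + r₂B = 3.
Since r₁ - r₂ = √41: A = (3 - (-1)r₂)/√41 = - \frac{1}{2} + \frac{3 \sqrt{41}}{82}, and B = -1 - A = - \frac{1}{2} - \frac{3 \sqrt{41}}{82}.
So s(n) = \left(- \frac{1}{2} + \frac{3 \sqrt{41}}{82}\right)\left(- \frac{3}{2} + \frac{\sqrt{41}}{2}\right)^n + \left(- \frac{1}{2} - \frac{3 \sqrt{41}}{82}\right)\left(- \frac{\sqrt{41}}{2} - \frac{3}{2}\right)^n.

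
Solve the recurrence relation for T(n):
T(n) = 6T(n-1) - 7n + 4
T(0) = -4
First-order linear with linear forcing.
Homogeneous solution: T_h(n) = A·(6)^n.
Try particular T_p(n) = pn + q. Substituting:
  pn + q = 6(p(n-1) + q) - 7n + 4.
Matching the n-coefficient: p = 6p - 7 ⇒ p = \frac{7}{5}.
Matching constants: q = -6p + 6q + 4 ⇒ q = \frac{22}{25}.
General: T(n) = A·(6)^n + \frac{7 n}{5} + \frac{22}{25}.
Apply T(0) = -4: A + \frac{22}{25} = -4 ⇒ A = - \frac{122}{25}.
So T(n) = - \frac{122 \cdot 6^{n}}{25} + \frac{7 n}{5} + \frac{22}{25}.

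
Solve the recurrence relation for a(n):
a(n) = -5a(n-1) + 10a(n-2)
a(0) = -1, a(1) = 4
Characteristic equation: x² + 5x - 10 = 0.
Discriminant Δ = (-5)² + 4·(10) = 65.
Roots r₁,₂ = (-5 ± √65)/2, so r₁ = - \frac{5}{2} + \frac{\sqrt{65}}{2}, r₂ = - \frac{\sqrt{65}}{2} - \frac{5}{2}.
General solution: a(n) = A·r₁^n + B·r₂^n.
From the initial conditions, A + B = -1 and r₁A + r₂B = 4.
Since r₁ - r₂ = √65: A = (4 - (-1)r₂)/√65 = - \frac{1}{2} + \frac{3 \sqrt{65}}{130}, and B = -1 - A = - \frac{1}{2} - \frac{3 \sqrt{65}}{130}.
So a(n) = \left(- \frac{1}{2} + \frac{3 \sqrt{65}}{130}\right)\left(- \frac{5}{2} + \frac{\sqrt{65}}{2}\right)^n + \left(- \frac{1}{2} - \frac{3 \sqrt{65}}{130}\right)\left(- \frac{\sqrt{65}}{2} - \frac{5}{2}\right)^n.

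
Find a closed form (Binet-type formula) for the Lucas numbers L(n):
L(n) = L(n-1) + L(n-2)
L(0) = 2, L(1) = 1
This is the Lucas sequence.
Characteristic equation: x² - x - 1 = 0; roots r₁ = \frac{1}{2} + \frac{\sqrt{5}}{2}, r₂ = \frac{1}{2} - \frac{\sqrt{5}}{2}.
General: L(n) = A·r₁^n + B·r₂^n. Solving with L(0)=2, L(1)=1 gives A = 1, B = 1.
So L(n) = 2^{- n} \left(\left(1 - \sqrt{5}\right)^{n} + \left(1 + \sqrt{5}\right)^{n}\right).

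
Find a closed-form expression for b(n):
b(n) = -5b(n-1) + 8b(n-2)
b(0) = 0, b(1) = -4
Characteristic equation: x² + 5x - 8 = 0.
Discriminant Δ = (-5)² + 4·(8) = 57.
Roots r₁,₂ = (-5 ± √57)/2, so r₁ = - \frac{5}{2} + \frac{\sqrt{57}}{2}, r₂ = - \frac{\sqrt{57}}{2} - \frac{5}{2}.
General solution: b(n) = A·r₁^n + B·r₂^n.
From the initial conditions, A + B = 0 and r₁A + r₂B = -4.
Since r₁ - r₂ = √57: A = (-4 - (0)r₂)/√57 = - \frac{4 \sqrt{57}}{57}, and B = 0 - A = \frac{4 \sqrt{57}}{57}.
So b(n) = \left(- \frac{4 \sqrt{57}}{57}\right)\left(- \frac{5}{2} + \frac{\sqrt{57}}{2}\right)^n + \left(\frac{4 \sqrt{57}}{57}\right)\left(- \frac{\sqrt{57}}{2} - \frac{5}{2}\right)^n.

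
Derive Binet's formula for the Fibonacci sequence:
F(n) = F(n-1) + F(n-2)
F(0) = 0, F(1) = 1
This is the Fibonacci sequence.
Characteristic equation: x² - x - 1 = 0; roots r₁ = \frac{1}{2} + \frac{\sqrt{5}}{2}, r₂ = \frac{1}{2} - \frac{\sqrt{5}}{2}.
General: F(n) = A·r₁^n + B·r₂^n. Solving with F(0)=0, F(1)=1 gives A = \frac{\sqrt{5}}{5}, B = - \frac{\sqrt{5}}{5}.
So F(n) = \frac{2^{- n} \sqrt{5} \left(- \left(1 - \sqrt{5}\right)^{n} + \left(1 + \sqrt{5}\right)^{n}\right)}{5}.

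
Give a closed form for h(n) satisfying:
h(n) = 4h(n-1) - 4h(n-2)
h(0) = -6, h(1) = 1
Characteristic equation: x² - 4x + 4 = 0, which is (x - (2))².
Repeated root r = 2.
General solution: h(n) = (A + Bn)·(2)^n.
From h(0) = -6: A = -6.
From h(1) = 1: (A + B)·(2) = 1 ⇒ B = \frac{13}{2}.
So h(n) = \left(\frac{13 n}{2} - 6\right) \cdot (2)^n.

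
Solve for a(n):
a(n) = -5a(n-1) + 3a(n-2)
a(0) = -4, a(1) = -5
Characteristic equation: x² + 5x - 3 = 0.
Discriminant Δ = (-5)² + 4·(3) = 37.
Roots r₁,₂ = (-5 ± √37)/2, so r₁ = - \frac{5}{2} + \frac{\sqrt{37}}{2}, r₂ = - \frac{\sqrt{37}}{2} - \frac{5}{2}.
General solution: a(n) = A·r₁^n + B·r₂^n.
From the initial conditions, A + B = -4 and r₁A + r₂B = -5.
Since r₁ - r₂ = √37: A = (-5 - (-4)r₂)/√37 = - \frac{15 \sqrt{37}}{37} - 2, and B = -4 - A = -2 + \frac{15 \sqrt{37}}{37}.
So a(n) = \left(- \frac{15 \sqrt{37}}{37} - 2\right)\left(- \frac{5}{2} + \frac{\sqrt{37}}{2}\right)^n + \left(-2 + \frac{15 \sqrt{37}}{37}\right)\left(- \frac{\sqrt{37}}{2} - \frac{5}{2}\right)^n.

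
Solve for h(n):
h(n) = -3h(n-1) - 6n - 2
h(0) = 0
First-order linear with linear forcing.
Homogeneous solution: h_h(n) = A·(-3)^n.
Try particular h_p(n) = pn + q. Substituting:
  pn + q = -3(p(n-1) + q) - 6n - 2.
Matching the n-coefficient: p = -3p - 6 ⇒ p = - \frac{3}{2}.
Matching constants: q = 3p - 3q - 2 ⇒ q = - \frac{13}{8}.
General: h(n) = A·(-3)^n - \frac{3 n}{2} - \frac{13}{8}.
Apply h(0) = 0: A - \frac{13}{8} = 0 ⇒ A = \frac{13}{8}.
So h(n) = \frac{13 \left(-3\right)^{n}}{8} - \frac{3 n}{2} - \frac{13}{8}.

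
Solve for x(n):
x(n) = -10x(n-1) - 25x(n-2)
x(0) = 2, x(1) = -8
Characteristic equation: x² + 10x + 25 = 0, which is (x - (-5))².
Repeated root r = -5.
General solution: x(n) = (A + Bn)·(-5)^n.
From x(0) = 2: A = 2.
From x(1) = -8: (A + B)·(-5) = -8 ⇒ B = - \frac{2}{5}.
So x(n) = \left(2 - \frac{2 n}{5}\right) \cdot (-5)^n.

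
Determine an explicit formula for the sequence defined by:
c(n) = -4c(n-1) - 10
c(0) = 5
First-order linear non-homogeneous.
Homogeneous solution: c_h(n) = A·(-4)^n.
Try constant particular solution c_p = K: K = -4K - 10 ⇒ K = -2.
General: c(n) = A·(-4)^n - 2.
Apply c(0) = 5: A - 2 = 5 ⇒ A = 7.
So c(n) = 7 \left(-4\right)^{n} - 2.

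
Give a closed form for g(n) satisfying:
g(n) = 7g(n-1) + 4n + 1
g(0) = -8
First-order linear with linear forcing.
Homogeneous solution: g_h(n) = A·(7)^n.
Try particular g_p(n) = pn + q. Substituting:
  pn + q = 7(p(n-1) + q) + 4n + 1.
Matching the n-coefficient: p = 7p + 4 ⇒ p = - \frac{2}{3}.
Matching constants: q = -7p + 7q + 1 ⇒ q = - \frac{17}{18}.
General: g(n) = A·(7)^n - \frac{2 n}{3} - \frac{17}{18}.
Apply g(0) = -8: A - \frac{17}{18} = -8 ⇒ A = - \frac{127}{18}.
So g(n) = - \frac{127 \cdot 7^{n}}{18} - \frac{2 n}{3} - \frac{17}{18}.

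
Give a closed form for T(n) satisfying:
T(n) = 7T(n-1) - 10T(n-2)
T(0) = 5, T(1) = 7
Characteristic equation: x² - 7x + 10 = 0, which factors as (x - (2))(x - (5)) = 0.
Roots r₁ = 2, r₂ = 5 (distinct).
General solution: T(n) = A·(2)^n + B·(5)^n.
From T(0) = 5: A + B = 5.
From T(1) = 7: 2A + 5B = 7.
Solving: A = 6, B = -1.
So T(n) = 6 \cdot 2^{n} - 5^{n}.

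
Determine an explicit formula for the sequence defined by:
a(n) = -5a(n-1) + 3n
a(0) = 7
First-order linear with linear forcing.
Homogeneous solution: a_h(n) = A·(-5)^n.
Try particular a_p(n) = pn + q. Substituting:
  pn + q = -5(p(n-1) + q) + 3n.
Matching the n-coefficient: p = -5p + 3 ⇒ p = \frac{1}{2}.
Matching constants: q = 5p - 5q ⇒ q = \frac{5}{12}.
General: a(n) = A·(-5)^n + \frac{n}{2} + \frac{5}{12}.
Apply a(0) = 7: A + \frac{5}{12} = 7 ⇒ A = \frac{79}{12}.
So a(n) = \frac{79 \left(-5\right)^{n}}{12} + \frac{n}{2} + \frac{5}{12}.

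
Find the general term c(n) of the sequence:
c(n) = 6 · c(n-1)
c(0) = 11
Pure geometric recurrence with ratio 6.
By induction c(n) = c(0) · (6)^n = 11 \cdot 6^{n}.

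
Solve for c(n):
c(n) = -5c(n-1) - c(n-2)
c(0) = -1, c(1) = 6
Characteristic equation: x² + 5x + 1 = 0.
Discriminant Δ = (-5)² + 4·(-1) = 21.
Roots r₁,₂ = (-5 ± √21)/2, so r₁ = - \frac{5}{2} + \frac{\sqrt{21}}{2}, r₂ = - \frac{5}{2} - \frac{\sqrt{21}}{2}.
General solution: c(n) = A·r₁^n + B·r₂^n.
From the initial conditions, A + B = -1 and r₁A + r₂B = 6.
Since r₁ - r₂ = √21: A = (6 - (-1)r₂)/√21 = - \frac{1}{2} + \frac{\sqrt{21}}{6}, and B = -1 - A = - \frac{\sqrt{21}}{6} - \frac{1}{2}.
So c(n) = \left(- \frac{1}{2} + \frac{\sqrt{21}}{6}\right)\left(- \frac{5}{2} + \frac{\sqrt{21}}{2}\right)^n + \left(- \frac{\sqrt{21}}{6} - \frac{1}{2}\right)\left(- \frac{5}{2} - \frac{\sqrt{21}}{2}\right)^n.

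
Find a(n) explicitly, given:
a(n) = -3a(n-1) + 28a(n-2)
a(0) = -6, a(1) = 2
Characteristic equation: x² + 3x - 28 = 0, which factors as (x - (4))(x - (-7)) = 0.
Roots r₁ = 4, r₂ = -7 (distinct).
General solution: a(n) = A·(4)^n + B·(-7)^n.
From a(0) = -6: A + B = -6.
From a(1) = 2: 4A - 7B = 2.
Solving: A = - \frac{40}{11}, B = - \frac{26}{11}.
So a(n) = - \frac{26 \left(-7\right)^{n}}{11} - \frac{40 \cdot 4^{n}}{11}.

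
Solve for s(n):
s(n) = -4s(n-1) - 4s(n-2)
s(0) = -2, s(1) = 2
Characteristic equation: x² + 4x + 4 = 0, which is (x - (-2))².
Repeated root r = -2.
General solution: s(n) = (A + Bn)·(-2)^n.
From s(0) = -2: A = -2.
From s(1) = 2: (A + B)·(-2) = 2 ⇒ B = 1.
So s(n) = \left(n - 2\right) \cdot (-2)^n.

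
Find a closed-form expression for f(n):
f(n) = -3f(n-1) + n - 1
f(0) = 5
First-order linear with linear forcing.
Homogeneous solution: f_h(n) = A·(-3)^n.
Try particular f_p(n) = pn + q. Substituting:
  pn + q = -3(p(n-1) + q) + n - 1.
Matching the n-coefficient: p = -3p + 1 ⇒ p = \frac{1}{4}.
Matching constants: q = 3p - 3q - 1 ⇒ q = - \frac{1}{16}.
General: f(n) = A·(-3)^n + \frac{n}{4} - \frac{1}{16}.
Apply f(0) = 5: A - \frac{1}{16} = 5 ⇒ A = \frac{81}{16}.
So f(n) = \frac{81 \left(-3\right)^{n}}{16} + \frac{n}{4} - \frac{1}{16}.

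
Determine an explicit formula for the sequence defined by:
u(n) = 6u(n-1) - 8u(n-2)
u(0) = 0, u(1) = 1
Characteristic equation: x² - 6x + 8 = 0, which factors as (x - (4))(x - (2)) = 0.
Roots r₁ = 4, r₂ = 2 (distinct).
General solution: u(n) = A·(4)^n + B·(2)^n.
From u(0) = 0: A + B = 0.
From u(1) = 1: 4A + 2B = 1.
Solving: A = \frac{1}{2}, B = - \frac{1}{2}.
So u(n) = - \frac{2^{n}}{2} + \frac{4^{n}}{2}.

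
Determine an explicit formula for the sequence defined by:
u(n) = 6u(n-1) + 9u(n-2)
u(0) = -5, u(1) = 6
Characteristic equation: x² - 6x - 9 = 0.
Discriminant Δ = (6)² + 4·(9) = 72.
Roots r₁,₂ = (6 ± √72)/2, so r₁ = 3 + 3 \sqrt{2}, r₂ = 3 - 3 \sqrt{2}.
General solution: u(n) = A·r₁^n + B·r₂^n.
From the initial conditions, A + B = -5 and r₁A + r₂B = 6.
Since r₁ - r₂ = √72: A = (6 - (-5)r₂)/√72 = - \frac{5}{2} + \frac{7 \sqrt{2}}{4}, and B = -5 - A = - \frac{5}{2} - \frac{7 \sqrt{2}}{4}.
So u(n) = \left(- \frac{5}{2} + \frac{7 \sqrt{2}}{4}\right)\left(3 + 3 \sqrt{2}\right)^n + \left(- \frac{5}{2} - \frac{7 \sqrt{2}}{4}\right)\left(3 - 3 \sqrt{2}\right)^n.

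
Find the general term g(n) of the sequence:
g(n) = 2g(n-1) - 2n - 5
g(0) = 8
First-order linear with linear forcing.
Homogeneous solution: g_h(n) = A·(2)^n.
Try particular g_p(n) = pn + q. Substituting:
  pn + q = 2(p(n-1) + q) - 2n - 5.
Matching the n-coefficient: p = 2p - 2 ⇒ p = 2.
Matching constants: q = -2p + 2q - 5 ⇒ q = 9.
General: g(n) = A·(2)^n + 2 n + 9.
Apply g(0) = 8: A + 9 = 8 ⇒ A = -1.
So g(n) = - 2^{n} + 2 n + 9.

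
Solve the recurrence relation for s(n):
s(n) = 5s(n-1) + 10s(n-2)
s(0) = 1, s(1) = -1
Characteristic equation: x² - 5x - 10 = 0.
Discriminant Δ = (5)² + 4·(10) = 65.
Roots r₁,₂ = (5 ± √65)/2, so r₁ = \frac{5}{2} + \frac{\sqrt{65}}{2}, r₂ = \frac{5}{2} - \frac{\sqrt{65}}{2}.
General solution: s(n) = A·r₁^n + B·r₂^n.
From the initial conditions, A + B = 1 and r₁A + r₂B = -1.
Since r₁ - r₂ = √65: A = (-1 - (1)r₂)/√65 = \frac{1}{2} - \frac{7 \sqrt{65}}{130}, and B = 1 - A = \frac{7 \sqrt{65}}{130} + \frac{1}{2}.
So s(n) = \left(\frac{1}{2} - \frac{7 \sqrt{65}}{130}\right)\left(\frac{5}{2} + \frac{\sqrt{65}}{2}\right)^n + \left(\frac{7 \sqrt{65}}{130} + \frac{1}{2}\right)\left(\frac{5}{2} - \frac{\sqrt{65}}{2}\right)^n.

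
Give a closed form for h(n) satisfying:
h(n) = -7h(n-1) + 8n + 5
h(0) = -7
First-order linear with linear forcing.
Homogeneous solution: h_h(n) = A·(-7)^n.
Try particular h_p(n) = pn + q. Substituting:
  pn + q = -7(p(n-1) + q) + 8n + 5.
Matching the n-coefficient: p = -7p + 8 ⇒ p = 1.
Matching constants: q = 7p - 7q + 5 ⇒ q = \frac{3}{2}.
General: h(n) = A·(-7)^n + n + \frac{3}{2}.
Apply h(0) = -7: A + \frac{3}{2} = -7 ⇒ A = - \frac{17}{2}.
So h(n) = - \frac{17 \left(-7\right)^{n}}{2} + n + \frac{3}{2}.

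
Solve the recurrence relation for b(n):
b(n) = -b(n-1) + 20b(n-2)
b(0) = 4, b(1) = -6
Characteristic equation: x² + x - 20 = 0, which factors as (x - (4))(x - (-5)) = 0.
Roots r₁ = 4, r₂ = -5 (distinct).
General solution: b(n) = A·(4)^n + B·(-5)^n.
From b(0) = 4: A + B = 4.
From b(1) = -6: 4A - 5B = -6.
Solving: A = \frac{14}{9}, B = \frac{22}{9}.
So b(n) = \frac{22 \left(-5\right)^{n}}{9} + \frac{14 \cdot 4^{n}}{9}.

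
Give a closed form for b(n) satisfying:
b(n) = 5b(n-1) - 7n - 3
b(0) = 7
First-order linear with linear forcing.
Homogeneous solution: b_h(n) = A·(5)^n.
Try particular b_p(n) = pn + q. Substituting:
  pn + q = 5(p(n-1) + q) - 7n - 3.
Matching the n-coefficient: p = 5p - 7 ⇒ p = \frac{7}{4}.
Matching constants: q = -5p + 5q - 3 ⇒ q = \frac{47}{16}.
General: b(n) = A·(5)^n + \frac{7 n}{4} + \frac{47}{16}.
Apply b(0) = 7: A + \frac{47}{16} = 7 ⇒ A = \frac{65}{16}.
So b(n) = \frac{65 \cdot 5^{n}}{16} + \frac{7 n}{4} + \frac{47}{16}.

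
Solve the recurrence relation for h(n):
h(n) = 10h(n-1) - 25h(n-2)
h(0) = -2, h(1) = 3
Characteristic equation: x² - 10x + 25 = 0, which is (x - (5))².
Repeated root r = 5.
General solution: h(n) = (A + Bn)·(5)^n.
From h(0) = -2: A = -2.
From h(1) = 3: (A + B)·(5) = 3 ⇒ B = \frac{13}{5}.
So h(n) = \left(\frac{13 n}{5} - 2\right) \cdot (5)^n.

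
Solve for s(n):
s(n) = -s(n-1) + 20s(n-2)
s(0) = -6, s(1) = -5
Characteristic equation: x² + x - 20 = 0, which factors as (x - (4))(x - (-5)) = 0.
Roots r₁ = 4, r₂ = -5 (distinct).
General solution: s(n) = A·(4)^n + B·(-5)^n.
From s(0) = -6: A + B = -6.
From s(1) = -5: 4A - 5B = -5.
Solving: A = - \frac{35}{9}, B = - \frac{19}{9}.
So s(n) = - \frac{19 \left(-5\right)^{n}}{9} - \frac{35 \cdot 4^{n}}{9}.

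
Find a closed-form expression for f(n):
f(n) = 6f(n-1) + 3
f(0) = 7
First-order linear non-homogeneous.
Homogeneous solution: f_h(n) = A·(6)^n.
Try constant particular solution f_p = K: K = 6K + 3 ⇒ K = - \frac{3}{5}.
General: f(n) = A·(6)^n - \frac{3}{5}.
Apply f(0) = 7: A - \frac{3}{5} = 7 ⇒ A = \frac{38}{5}.
So f(n) = \frac{38 \cdot 6^{n}}{5} - \frac{3}{5}.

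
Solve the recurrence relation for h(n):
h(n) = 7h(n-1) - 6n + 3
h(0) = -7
First-order linear with linear forcing.
Homogeneous solution: h_h(n) = A·(7)^n.
Try particular h_p(n) = pn + q. Substituting:
  pn + q = 7(p(n-1) + q) - 6n + 3.
Matching the n-coefficient: p = 7p - 6 ⇒ p = 1.
Matching constants: q = -7p + 7q + 3 ⇒ q = \frac{2}{3}.
General: h(n) = A·(7)^n + n + \frac{2}{3}.
Apply h(0) = -7: A + \frac{2}{3} = -7 ⇒ A = - \frac{23}{3}.
So h(n) = - \frac{23 \cdot 7^{n}}{3} + n + \frac{2}{3}.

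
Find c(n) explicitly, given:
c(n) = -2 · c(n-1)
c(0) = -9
Pure geometric recurrence with ratio -2.
By induction c(n) = c(0) · (-2)^n = - 9 \left(-2\right)^{n}.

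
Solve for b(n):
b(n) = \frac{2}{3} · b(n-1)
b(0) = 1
Pure geometric recurrence with ratio \frac{2}{3}.
By induction b(n) = b(0) · (\frac{2}{3})^n = \left(\frac{2}{3}\right)^{n}.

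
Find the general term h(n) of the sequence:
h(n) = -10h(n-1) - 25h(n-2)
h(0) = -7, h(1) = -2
Characteristic equation: x² + 10x + 25 = 0, which is (x - (-5))².
Repeated root r = -5.
General solution: h(n) = (A + Bn)·(-5)^n.
From h(0) = -7: A = -7.
From h(1) = -2: (A + B)·(-5) = -2 ⇒ B = \frac{37}{5}.
So h(n) = \left(\frac{37 n}{5} - 7\right) \cdot (-5)^n.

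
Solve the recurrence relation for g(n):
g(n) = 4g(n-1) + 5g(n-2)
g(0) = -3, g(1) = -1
Characteristic equation: x² - 4x - 5 = 0, which factors as (x - (5))(x - (-1)) = 0.
Roots r₁ = 5, r₂ = -1 (distinct).
General solution: g(n) = A·(5)^n + B·(-1)^n.
From g(0) = -3: A + B = -3.
From g(1) = -1: 5A - B = -1.
Solving: A = - \frac{2}{3}, B = - \frac{7}{3}.
So g(n) = - \frac{7 \left(-1\right)^{n}}{3} - \frac{2 \cdot 5^{n}}{3}.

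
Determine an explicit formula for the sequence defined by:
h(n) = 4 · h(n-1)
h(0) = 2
Pure geometric recurrence with ratio 4.
By induction h(n) = h(0) · (4)^n = 2 \cdot 4^{n}.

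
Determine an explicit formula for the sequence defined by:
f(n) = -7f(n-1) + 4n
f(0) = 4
First-order linear with linear forcing.
Homogeneous solution: f_h(n) = A·(-7)^n.
Try particular f_p(n) = pn + q. Substituting:
  pn + q = -7(p(n-1) + q) + 4n.
Matching the n-coefficient: p = -7p + 4 ⇒ p = \frac{1}{2}.
Matching constants: q = 7p - 7q ⇒ q = \frac{7}{16}.
General: f(n) = A·(-7)^n + \frac{n}{2} + \frac{7}{16}.
Apply f(0) = 4: A + \frac{7}{16} = 4 ⇒ A = \frac{57}{16}.
So f(n) = \frac{57 \left(-7\right)^{n}}{16} + \frac{n}{2} + \frac{7}{16}.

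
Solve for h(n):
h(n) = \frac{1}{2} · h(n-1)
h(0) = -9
Pure geometric recurrence with ratio \frac{1}{2}.
By induction h(n) = h(0) · (\frac{1}{2})^n = - 9 \cdot 2^{- n}.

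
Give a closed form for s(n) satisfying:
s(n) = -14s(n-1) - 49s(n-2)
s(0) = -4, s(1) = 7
Characteristic equation: x² + 14x + 49 = 0, which is (x - (-7))².
Repeated root r = -7.
General solution: s(n) = (A + Bn)·(-7)^n.
From s(0) = -4: A = -4.
From s(1) = 7: (A + B)·(-7) = 7 ⇒ B = 3.
So s(n) = \left(3 n - 4\right) \cdot (-7)^n.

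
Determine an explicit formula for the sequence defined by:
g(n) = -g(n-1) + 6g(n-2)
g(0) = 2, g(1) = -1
Characteristic equation: x² + x - 6 = 0, which factors as (x - (-3))(x - (2)) = 0.
Roots r₁ = -3, r₂ = 2 (distinct).
General solution: g(n) = A·(-3)^n + B·(2)^n.
From g(0) = 2: A + B = 2.
From g(1) = -1: -3A + 2B = -1.
Solving: A = 1, B = 1.
So g(n) = \left(-3\right)^{n} + 2^{n}.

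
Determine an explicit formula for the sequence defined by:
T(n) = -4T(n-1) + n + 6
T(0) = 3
First-order linear with linear forcing.
Homogeneous solution: T_h(n) = A·(-4)^n.
Try particular T_p(n) = pn + q. Substituting:
  pn + q = -4(p(n-1) + q) + n + 6.
Matching the n-coefficient: p = -4p + 1 ⇒ p = \frac{1}{5}.
Matching constants: q = 4p - 4q + 6 ⇒ q = \frac{34}{25}.
General: T(n) = A·(-4)^n + \frac{n}{5} + \frac{34}{25}.
Apply T(0) = 3: A + \frac{34}{25} = 3 ⇒ A = \frac{41}{25}.
So T(n) = \frac{41 \left(-4\right)^{n}}{25} + \frac{n}{5} + \frac{34}{25}.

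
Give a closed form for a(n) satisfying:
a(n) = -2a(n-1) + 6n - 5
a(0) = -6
First-order linear with linear forcing.
Homogeneous solution: a_h(n) = A·(-2)^n.
Try particular a_p(n) = pn + q. Substituting:
  pn + q = -2(p(n-1) + q) + 6n - 5.
Matching the n-coefficient: p = -2p + 6 ⇒ p = 2.
Matching constants: q = 2p - 2q - 5 ⇒ q = - \frac{1}{3}.
General: a(n) = A·(-2)^n + 2 n - \frac{1}{3}.
Apply a(0) = -6: A - \frac{1}{3} = -6 ⇒ A = - \frac{17}{3}.
So a(n) = - \frac{17 \left(-2\right)^{n}}{3} + 2 n - \frac{1}{3}.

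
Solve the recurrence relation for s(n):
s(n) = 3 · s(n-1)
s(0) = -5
Pure geometric recurrence with ratio 3.
By induction s(n) = s(0) · (3)^n = - 5 \cdot 3^{n}.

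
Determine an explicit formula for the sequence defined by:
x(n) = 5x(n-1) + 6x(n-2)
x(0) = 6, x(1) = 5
Characteristic equation: x² - 5x - 6 = 0, which factors as (x - (6))(x - (-1)) = 0.
Roots r₁ = 6, r₂ = -1 (distinct).
General solution: x(n) = A·(6)^n + B·(-1)^n.
From x(0) = 6: A + B = 6.
From x(1) = 5: 6A - B = 5.
Solving: A = \frac{11}{7}, B = \frac{31}{7}.
So x(n) = \frac{31 \left(-1\right)^{n}}{7} + \frac{11 \cdot 6^{n}}{7}.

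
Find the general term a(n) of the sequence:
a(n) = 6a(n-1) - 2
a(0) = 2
First-order linear non-homogeneous.
Homogeneous solution: a_h(n) = A·(6)^n.
Try constant particular solution a_p = K: K = 6K - 2 ⇒ K = \frac{2}{5}.
General: a(n) = A·(6)^n + \frac{2}{5}.
Apply a(0) = 2: A + \frac{2}{5} = 2 ⇒ A = \frac{8}{5}.
So a(n) = \frac{8 \cdot 6^{n}}{5} + \frac{2}{5}.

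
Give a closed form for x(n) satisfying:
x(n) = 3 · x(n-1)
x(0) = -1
Pure geometric recurrence with ratio 3.
By induction x(n) = x(0) · (3)^n = - 3^{n}.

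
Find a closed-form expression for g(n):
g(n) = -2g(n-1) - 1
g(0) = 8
First-order linear non-homogeneous.
Homogeneous solution: g_h(n) = A·(-2)^n.
Try constant particular solution g_p = K: K = -2K - 1 ⇒ K = - \frac{1}{3}.
General: g(n) = A·(-2)^n - \frac{1}{3}.
Apply g(0) = 8: A - \frac{1}{3} = 8 ⇒ A = \frac{25}{3}.
So g(n) = \frac{25 \left(-2\right)^{n}}{3} - \frac{1}{3}.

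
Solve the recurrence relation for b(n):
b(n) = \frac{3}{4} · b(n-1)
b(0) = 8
Pure geometric recurrence with ratio \frac{3}{4}.
By induction b(n) = b(0) · (\frac{3}{4})^n = 8 \left(\frac{3}{4}\right)^{n}.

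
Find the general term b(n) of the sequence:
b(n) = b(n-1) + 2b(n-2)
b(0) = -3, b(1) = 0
Characteristic equation: x² - x - 2 = 0, which factors as (x - (2))(x - (-1)) = 0.
Roots r₁ = 2, r₂ = -1 (distinct).
General solution: b(n) = A·(2)^n + B·(-1)^n.
From b(0) = -3: A + B = -3.
From b(1) = 0: 2A - B = 0.
Solving: A = -1, B = -2.
So b(n) = - 2 \left(-1\right)^{n} - 2^{n}.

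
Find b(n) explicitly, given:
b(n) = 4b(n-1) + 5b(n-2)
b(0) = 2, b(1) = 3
Characteristic equation: x² - 4x - 5 = 0, which factors as (x - (-1))(x - (5)) = 0.
Roots r₁ = -1, r₂ = 5 (distinct).
General solution: b(n) = A·(-1)^n + B·(5)^n.
From b(0) = 2: A + B = 2.
From b(1) = 3: -A + 5B = 3.
Solving: A = \frac{7}{6}, B = \frac{5}{6}.
So b(n) = \frac{7 \left(-1\right)^{n}}{6} + \frac{5 \cdot 5^{n}}{6}.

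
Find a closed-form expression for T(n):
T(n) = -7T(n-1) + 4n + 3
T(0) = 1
First-order linear with linear forcing.
Homogeneous solution: T_h(n) = A·(-7)^n.
Try particular T_p(n) = pn + q. Substituting:
  pn + q = -7(p(n-1) + q) + 4n + 3.
Matching the n-coefficient: p = -7p + 4 ⇒ p = \frac{1}{2}.
Matching constants: q = 7p - 7q + 3 ⇒ q = \frac{13}{16}.
General: T(n) = A·(-7)^n + \frac{n}{2} + \frac{13}{16}.
Apply T(0) = 1: A + \frac{13}{16} = 1 ⇒ A = \frac{3}{16}.
So T(n) = \frac{3 \left(-7\right)^{n}}{16} + \frac{n}{2} + \frac{13}{16}.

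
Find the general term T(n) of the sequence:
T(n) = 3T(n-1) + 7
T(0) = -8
First-order linear non-homogeneous.
Homogeneous solution: T_h(n) = A·(3)^n.
Try constant particular solution T_p = K: K = 3K + 7 ⇒ K = - \frac{7}{2}.
General: T(n) = A·(3)^n - \frac{7}{2}.
Apply T(0) = -8: A - \frac{7}{2} = -8 ⇒ A = - \frac{9}{2}.
So T(n) = - \frac{9 \cdot 3^{n}}{2} - \frac{7}{2}.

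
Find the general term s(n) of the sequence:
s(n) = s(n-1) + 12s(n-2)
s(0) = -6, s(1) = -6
Characteristic equation: x² - x - 12 = 0, which factors as (x - (4))(x - (-3)) = 0.
Roots r₁ = 4, r₂ = -3 (distinct).
General solution: s(n) = A·(4)^n + B·(-3)^n.
From s(0) = -6: A + B = -6.
From s(1) = -6: 4A - 3B = -6.
Solving: A = - \frac{24}{7}, B = - \frac{18}{7}.
So s(n) = - \frac{18 \left(-3\right)^{n}}{7} - \frac{24 \cdot 4^{n}}{7}.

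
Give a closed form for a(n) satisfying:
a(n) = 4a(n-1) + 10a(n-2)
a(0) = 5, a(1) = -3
Characteristic equation: x² - 4x - 10 = 0.
Discriminant Δ = (4)² + 4·(10) = 56.
Roots r₁,₂ = (4 ± √56)/2, so r₁ = 2 + \sqrt{14}, r₂ = 2 - \sqrt{14}.
General solution: a(n) = A·r₁^n + B·r₂^n.
From the initial conditions, A + B = 5 and r₁A + r₂B = -3.
Since r₁ - r₂ = √56: A = (-3 - (5)r₂)/√56 = \frac{5}{2} - \frac{13 \sqrt{14}}{28}, and B = 5 - A = \frac{13 \sqrt{14}}{28} + \frac{5}{2}.
So a(n) = \left(\frac{5}{2} - \frac{13 \sqrt{14}}{28}\right)\left(2 + \sqrt{14}\right)^n + \left(\frac{13 \sqrt{14}}{28} + \frac{5}{2}\right)\left(2 - \sqrt{14}\right)^n.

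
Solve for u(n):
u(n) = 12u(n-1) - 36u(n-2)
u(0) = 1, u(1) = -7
Characteristic equation: x² - 12x + 36 = 0, which is (x - (6))².
Repeated root r = 6.
General solution: u(n) = (A + Bn)·(6)^n.
From u(0) = 1: A = 1.
From u(1) = -7: (A + B)·(6) = -7 ⇒ B = - \frac{13}{6}.
So u(n) = \left(1 - \frac{13 n}{6}\right) \cdot (6)^n.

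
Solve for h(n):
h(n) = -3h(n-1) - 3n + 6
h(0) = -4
First-order linear with linear forcing.
Homogeneous solution: h_h(n) = A·(-3)^n.
Try particular h_p(n) = pn + q. Substituting:
  pn + q = -3(p(n-1) + q) - 3n + 6.
Matching the n-coefficient: p = -3p - 3 ⇒ p = - \frac{3}{4}.
Matching constants: q = 3p - 3q + 6 ⇒ q = \frac{15}{16}.
General: h(n) = A·(-3)^n - \frac{3 n}{4} + \frac{15}{16}.
Apply h(0) = -4: A + \frac{15}{16} = -4 ⇒ A = - \frac{79}{16}.
So h(n) = - \frac{79 \left(-3\right)^{n}}{16} - \frac{3 n}{4} + \frac{15}{16}.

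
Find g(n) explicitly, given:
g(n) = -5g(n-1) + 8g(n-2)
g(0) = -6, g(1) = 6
Characteristic equation: x² + 5x - 8 = 0.
Discriminant Δ = (-5)² + 4·(8) = 57.
Roots r₁,₂ = (-5 ± √57)/2, so r₁ = - \frac{5}{2} + \frac{\sqrt{57}}{2}, r₂ = - \frac{\sqrt{57}}{2} - \frac{5}{2}.
General solution: g(n) = A·r₁^n + B·r₂^n.
From the initial conditions, A + B = -6 and r₁A + r₂B = 6.
Since r₁ - r₂ = √57: A = (6 - (-6)r₂)/√57 = -3 - \frac{3 \sqrt{57}}{19}, and B = -6 - A = -3 + \frac{3 \sqrt{57}}{19}.
So g(n) = \left(-3 - \frac{3 \sqrt{57}}{19}\right)\left(- \frac{5}{2} + \frac{\sqrt{57}}{2}\right)^n + \left(-3 + \frac{3 \sqrt{57}}{19}\right)\left(- \frac{\sqrt{57}}{2} - \frac{5}{2}\right)^n.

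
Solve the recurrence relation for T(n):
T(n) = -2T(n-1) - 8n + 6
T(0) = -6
First-order linear with linear forcing.
Homogeneous solution: T_h(n) = A·(-2)^n.
Try particular T_p(n) = pn + q. Substituting:
  pn + q = -2(p(n-1) + q) - 8n + 6.
Matching the n-coefficient: p = -2p - 8 ⇒ p = - \frac{8}{3}.
Matching constants: q = 2p - 2q + 6 ⇒ q = \frac{2}{9}.
General: T(n) = A·(-2)^n - \frac{8 n}{3} + \frac{2}{9}.
Apply T(0) = -6: A + \frac{2}{9} = -6 ⇒ A = - \frac{56}{9}.
So T(n) = - \frac{56 \left(-2\right)^{n}}{9} - \frac{8 n}{3} + \frac{2}{9}.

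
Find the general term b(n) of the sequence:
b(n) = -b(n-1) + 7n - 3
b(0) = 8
First-order linear with linear forcing.
Homogeneous solution: b_h(n) = A·(-1)^n.
Try particular b_p(n) = pn + q. Substituting:
  pn + q = -(p(n-1) + q) + 7n - 3.
Matching the n-coefficient: p = -p + 7 ⇒ p = \frac{7}{2}.
Matching constants: q = p - q - 3 ⇒ q = \frac{1}{4}.
General: b(n) = A·(-1)^n + \frac{7 n}{2} + \frac{1}{4}.
Apply b(0) = 8: A + \frac{1}{4} = 8 ⇒ A = \frac{31}{4}.
So b(n) = \frac{31 \left(-1\right)^{n}}{4} + \frac{7 n}{2} + \frac{1}{4}.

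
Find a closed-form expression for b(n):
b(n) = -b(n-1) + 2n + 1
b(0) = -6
First-order linear with linear forcing.
Homogeneous solution: b_h(n) = A·(-1)^n.
Try particular b_p(n) = pn + q. Substituting:
  pn + q = -(p(n-1) + q) + 2n + 1.
Matching the n-coefficient: p = -p + 2 ⇒ p = 1.
Matching constants: q = p - q + 1 ⇒ q = 1.
General: b(n) = A·(-1)^n + n + 1.
Apply b(0) = -6: A + 1 = -6 ⇒ A = -7.
So b(n) = - 7 \left(-1\right)^{n} + n + 1.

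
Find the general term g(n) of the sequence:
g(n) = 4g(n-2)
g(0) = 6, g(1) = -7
Characteristic equation: x² - 4 = 0, which factors as (x - (-2))(x - (2)) = 0.
Roots r₁ = -2, r₂ = 2 (distinct).
General solution: g(n) = A·(-2)^n + B·(2)^n.
From g(0) = 6: A + B = 6.
From g(1) = -7: -2A + 2B = -7.
Solving: A = \frac{19}{4}, B = \frac{5}{4}.
So g(n) = \frac{19 \left(-2\right)^{n}}{4} + \frac{5 \cdot 2^{n}}{4}.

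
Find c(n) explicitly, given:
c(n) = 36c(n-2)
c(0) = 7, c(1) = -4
Characteristic equation: x² - 36 = 0, which factors as (x - (-6))(x - (6)) = 0.
Roots r₁ = -6, r₂ = 6 (distinct).
General solution: c(n) = A·(-6)^n + B·(6)^n.
From c(0) = 7: A + B = 7.
From c(1) = -4: -6A + 6B = -4.
Solving: A = \frac{23}{6}, B = \frac{19}{6}.
So c(n) = \frac{23 \left(-6\right)^{n}}{6} + \frac{19 \cdot 6^{n}}{6}.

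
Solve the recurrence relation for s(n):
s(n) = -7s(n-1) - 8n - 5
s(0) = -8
First-order linear with linear forcing.
Homogeneous solution: s_h(n) = A·(-7)^n.
Try particular s_p(n) = pn + q. Substituting:
  pn + q = -7(p(n-1) + q) - 8n - 5.
Matching the n-coefficient: p = -7p - 8 ⇒ p = -1.
Matching constants: q = 7p - 7q - 5 ⇒ q = - \frac{3}{2}.
General: s(n) = A·(-7)^n - n - \frac{3}{2}.
Apply s(0) = -8: A - \frac{3}{2} = -8 ⇒ A = - \frac{13}{2}.
So s(n) = - \frac{13 \left(-7\right)^{n}}{2} - n - \frac{3}{2}.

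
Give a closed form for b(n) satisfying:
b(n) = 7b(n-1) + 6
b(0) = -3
First-order linear non-homogeneous.
Homogeneous solution: b_h(n) = A·(7)^n.
Try constant particular solution b_p = K: K = 7K + 6 ⇒ K = -1.
General: b(n) = A·(7)^n - 1.
Apply b(0) = -3: A - 1 = -3 ⇒ A = -2.
So b(n) = - 2 \cdot 7^{n} - 1.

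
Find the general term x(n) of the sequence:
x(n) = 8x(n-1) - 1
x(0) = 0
First-order linear non-homogeneous.
Homogeneous solution: x_h(n) = A·(8)^n.
Try constant particular solution x_p = K: K = 8K - 1 ⇒ K = \frac{1}{7}.
General: x(n) = A·(8)^n + \frac{1}{7}.
Apply x(0) = 0: A + \frac{1}{7} = 0 ⇒ A = - \frac{1}{7}.
So x(n) = \frac{1}{7} - \frac{8^{n}}{7}.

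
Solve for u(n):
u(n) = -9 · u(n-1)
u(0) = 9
Pure geometric recurrence with ratio -9.
By induction u(n) = u(0) · (-9)^n = 9 \left(-9\right)^{n}.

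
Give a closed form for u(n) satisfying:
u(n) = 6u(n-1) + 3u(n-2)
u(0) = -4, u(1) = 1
Characteristic equation: x² - 6x - 3 = 0.
Discriminant Δ = (6)² + 4·(3) = 48.
Roots r₁,₂ = (6 ± √48)/2, so r₁ = 3 + 2 \sqrt{3}, r₂ = 3 - 2 \sqrt{3}.
General solution: u(n) = A·r₁^n + B·r₂^n.
From the initial conditions, A + B = -4 and r₁A + r₂B = 1.
Since r₁ - r₂ = √48: A = (1 - (-4)r₂)/√48 = -2 + \frac{13 \sqrt{3}}{12}, and B = -4 - A = -2 - \frac{13 \sqrt{3}}{12}.
So u(n) = \left(-2 + \frac{13 \sqrt{3}}{12}\right)\left(3 + 2 \sqrt{3}\right)^n + \left(-2 - \frac{13 \sqrt{3}}{12}\right)\left(3 - 2 \sqrt{3}\right)^n.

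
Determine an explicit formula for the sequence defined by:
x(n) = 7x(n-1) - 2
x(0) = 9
First-order linear non-homogeneous.
Homogeneous solution: x_h(n) = A·(7)^n.
Try constant particular solution x_p = K: K = 7K - 2 ⇒ K = \frac{1}{3}.
General: x(n) = A·(7)^n + \frac{1}{3}.
Apply x(0) = 9: A + \frac{1}{3} = 9 ⇒ A = \frac{26}{3}.
So x(n) = \frac{26 \cdot 7^{n}}{3} + \frac{1}{3}.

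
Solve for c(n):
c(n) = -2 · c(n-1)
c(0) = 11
Pure geometric recurrence with ratio -2.
By induction c(n) = c(0) · (-2)^n = 11 \left(-2\right)^{n}.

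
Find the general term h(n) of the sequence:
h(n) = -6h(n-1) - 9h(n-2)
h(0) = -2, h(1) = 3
Characteristic equation: x² + 6x + 9 = 0, which is (x - (-3))².
Repeated root r = -3.
General solution: h(n) = (A + Bn)·(-3)^n.
From h(0) = -2: A = -2.
From h(1) = 3: (A + B)·(-3) = 3 ⇒ B = 1.
So h(n) = \left(n - 2\right) \cdot (-3)^n.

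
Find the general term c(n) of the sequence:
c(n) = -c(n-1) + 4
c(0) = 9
First-order linear non-homogeneous.
Homogeneous solution: c_h(n) = A·(-1)^n.
Try constant particular solution c_p = K: K = -K + 4 ⇒ K = 2.
General: c(n) = A·(-1)^n + 2.
Apply c(0) = 9: A + 2 = 9 ⇒ A = 7.
So c(n) = 7 \left(-1\right)^{n} + 2.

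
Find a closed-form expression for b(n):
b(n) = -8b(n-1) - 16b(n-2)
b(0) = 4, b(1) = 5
Characteristic equation: x² + 8x + 16 = 0, which is (x - (-4))².
Repeated root r = -4.
General solution: b(n) = (A + Bn)·(-4)^n.
From b(0) = 4: A = 4.
From b(1) = 5: (A + B)·(-4) = 5 ⇒ B = - \frac{21}{4}.
So b(n) = \left(4 - \frac{21 n}{4}\right) \cdot (-4)^n.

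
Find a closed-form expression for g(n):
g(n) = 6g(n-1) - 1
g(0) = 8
First-order linear non-homogeneous.
Homogeneous solution: g_h(n) = A·(6)^n.
Try constant particular solution g_p = K: K = 6K - 1 ⇒ K = \frac{1}{5}.
General: g(n) = A·(6)^n + \frac{1}{5}.
Apply g(0) = 8: A + \frac{1}{5} = 8 ⇒ A = \frac{39}{5}.
So g(n) = \frac{39 \cdot 6^{n}}{5} + \frac{1}{5}.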